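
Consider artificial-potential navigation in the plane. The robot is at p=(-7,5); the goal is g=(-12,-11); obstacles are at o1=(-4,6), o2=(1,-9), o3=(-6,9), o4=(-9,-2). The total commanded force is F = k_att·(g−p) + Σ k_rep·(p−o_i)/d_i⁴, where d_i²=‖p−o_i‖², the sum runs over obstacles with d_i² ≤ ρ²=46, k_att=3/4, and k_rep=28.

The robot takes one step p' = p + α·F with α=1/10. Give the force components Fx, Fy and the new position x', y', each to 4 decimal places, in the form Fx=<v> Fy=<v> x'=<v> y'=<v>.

F_att = 3/4·(g−p) = 3/4·(-5,-16) = (-3.7500,-12.0000)
o1: d²=10 ≤ ρ²=46; F_rep = 28·(-3,-1)/10² = (-0.8400,-0.2800)
o2: d²=260 > ρ²=46 → inactive
o3: d²=17 ≤ ρ²=46; F_rep = 28·(-1,-4)/17² = (-0.0969,-0.3875)
o4: d²=53 > ρ²=46 → inactive
F = F_att + ΣF_rep = (-4.6869,-12.6675)
p' = p + 1/10·F = (-7.4687,3.7332)

Fx=-4.6869 Fy=-12.6675 x'=-7.4687 y'=3.7332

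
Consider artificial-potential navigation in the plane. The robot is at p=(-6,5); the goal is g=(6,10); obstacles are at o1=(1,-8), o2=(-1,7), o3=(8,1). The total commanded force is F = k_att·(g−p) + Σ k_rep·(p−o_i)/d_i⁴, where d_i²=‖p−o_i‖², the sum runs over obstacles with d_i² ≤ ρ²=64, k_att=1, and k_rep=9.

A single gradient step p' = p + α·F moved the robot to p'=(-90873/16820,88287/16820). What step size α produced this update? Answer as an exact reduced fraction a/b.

α = 1/20

F_att = 1·(g−p) = 1·(12,5) = (12.0000,5.0000)
o1: d²=218 > ρ²=64 → inactive
o2: d²=29 ≤ ρ²=64; F_rep = 9·(-5,-2)/29² = (-0.0535,-0.0214)
o3: d²=212 > ρ²=64 → inactive
F = F_att + ΣF_rep = (11.9465,4.9786)
Δp = p'−p = (0.5973,0.2489); α = Δx/Fx = (10047/16820) / (10047/841) = 1/20
check: Δy/Fy = (4187/16820) / (4187/841) = 1/20 ✓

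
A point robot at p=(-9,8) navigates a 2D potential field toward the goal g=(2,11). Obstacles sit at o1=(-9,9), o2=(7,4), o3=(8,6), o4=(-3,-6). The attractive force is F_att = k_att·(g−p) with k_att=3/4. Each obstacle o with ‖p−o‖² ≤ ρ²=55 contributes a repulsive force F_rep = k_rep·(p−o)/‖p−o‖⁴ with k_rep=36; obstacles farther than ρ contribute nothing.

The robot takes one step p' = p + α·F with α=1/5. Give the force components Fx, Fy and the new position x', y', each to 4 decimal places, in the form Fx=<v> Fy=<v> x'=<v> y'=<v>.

Fx=8.2500 Fy=-33.7500 x'=-7.3500 y'=1.2500

F_att = 3/4·(g−p) = 3/4·(11,3) = (8.2500,2.2500)
o1: d²=1 ≤ ρ²=55; F_rep = 36·(0,-1)/1² = (0.0000,-36.0000)
o2: d²=272 > ρ²=55 → inactive
o3: d²=293 > ρ²=55 → inactive
o4: d²=232 > ρ²=55 → inactive
F = F_att + ΣF_rep = (8.2500,-33.7500)
p' = p + 1/5·F = (-7.3500,1.2500)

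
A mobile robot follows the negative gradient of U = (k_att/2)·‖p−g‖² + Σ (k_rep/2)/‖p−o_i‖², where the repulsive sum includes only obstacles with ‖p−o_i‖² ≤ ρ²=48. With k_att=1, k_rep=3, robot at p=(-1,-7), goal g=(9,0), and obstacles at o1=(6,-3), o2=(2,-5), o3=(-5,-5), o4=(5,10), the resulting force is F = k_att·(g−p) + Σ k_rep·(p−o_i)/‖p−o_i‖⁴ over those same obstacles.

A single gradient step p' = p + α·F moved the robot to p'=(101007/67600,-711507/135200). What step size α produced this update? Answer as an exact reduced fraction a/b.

α = 1/4

F_att = 1·(g−p) = 1·(10,7) = (10.0000,7.0000)
o1: d²=65 > ρ²=48 → inactive
o2: d²=13 ≤ ρ²=48; F_rep = 3·(-3,-2)/13² = (-0.0533,-0.0355)
o3: d²=20 ≤ ρ²=48; F_rep = 3·(4,-2)/20² = (0.0300,-0.0150)
o4: d²=325 > ρ²=48 → inactive
F = F_att + ΣF_rep = (9.9767,6.9495)
Δp = p'−p = (2.4942,1.7374); α = Δx/Fx = (168607/67600) / (168607/16900) = 1/4
check: Δy/Fy = (234893/135200) / (234893/33800) = 1/4 ✓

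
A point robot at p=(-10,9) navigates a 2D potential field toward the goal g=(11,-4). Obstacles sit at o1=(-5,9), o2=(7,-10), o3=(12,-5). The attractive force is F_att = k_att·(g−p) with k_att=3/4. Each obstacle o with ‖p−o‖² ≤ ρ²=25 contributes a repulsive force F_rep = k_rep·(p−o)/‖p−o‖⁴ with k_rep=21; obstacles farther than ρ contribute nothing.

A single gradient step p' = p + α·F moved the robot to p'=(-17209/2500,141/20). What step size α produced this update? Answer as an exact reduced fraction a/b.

α = 1/5

F_att = 3/4·(g−p) = 3/4·(21,-13) = (15.7500,-9.7500)
o1: d²=25 ≤ ρ²=25; F_rep = 21·(-5,0)/25² = (-0.1680,0.0000)
o2: d²=650 > ρ²=25 → inactive
o3: d²=680 > ρ²=25 → inactive
F = F_att + ΣF_rep = (15.5820,-9.7500)
Δp = p'−p = (3.1164,-1.9500); α = Δx/Fx = (7791/2500) / (7791/500) = 1/5
check: Δy/Fy = (-39/20) / (-39/4) = 1/5 ✓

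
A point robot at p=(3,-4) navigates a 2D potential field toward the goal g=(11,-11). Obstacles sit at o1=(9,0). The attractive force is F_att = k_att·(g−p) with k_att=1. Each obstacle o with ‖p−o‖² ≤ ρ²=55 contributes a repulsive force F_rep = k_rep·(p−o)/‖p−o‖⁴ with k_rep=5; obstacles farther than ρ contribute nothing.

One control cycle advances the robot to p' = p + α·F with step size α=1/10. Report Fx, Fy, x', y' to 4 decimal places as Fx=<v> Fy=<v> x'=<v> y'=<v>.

Fx=7.9889 Fy=-7.0074 x'=3.7989 y'=-4.7007

F_att = 1·(g−p) = 1·(8,-7) = (8.0000,-7.0000)
o1: d²=52 ≤ ρ²=55; F_rep = 5·(-6,-4)/52² = (-0.0111,-0.0074)
F = F_att + ΣF_rep = (7.9889,-7.0074)
p' = p + 1/10·F = (3.7989,-4.7007)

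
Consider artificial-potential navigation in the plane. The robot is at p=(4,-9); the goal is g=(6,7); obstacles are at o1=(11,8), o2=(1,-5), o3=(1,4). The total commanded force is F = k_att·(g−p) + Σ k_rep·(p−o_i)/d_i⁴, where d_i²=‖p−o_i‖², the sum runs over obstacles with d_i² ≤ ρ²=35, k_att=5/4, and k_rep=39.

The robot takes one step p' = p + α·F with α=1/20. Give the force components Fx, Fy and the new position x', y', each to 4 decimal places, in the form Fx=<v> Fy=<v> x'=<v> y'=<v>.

Fx=2.6872 Fy=19.7504 x'=4.1344 y'=-8.0125

F_att = 5/4·(g−p) = 5/4·(2,16) = (2.5000,20.0000)
o1: d²=338 > ρ²=35 → inactive
o2: d²=25 ≤ ρ²=35; F_rep = 39·(3,-4)/25² = (0.1872,-0.2496)
o3: d²=178 > ρ²=35 → inactive
F = F_att + ΣF_rep = (2.6872,19.7504)
p' = p + 1/20·F = (4.1344,-8.0125)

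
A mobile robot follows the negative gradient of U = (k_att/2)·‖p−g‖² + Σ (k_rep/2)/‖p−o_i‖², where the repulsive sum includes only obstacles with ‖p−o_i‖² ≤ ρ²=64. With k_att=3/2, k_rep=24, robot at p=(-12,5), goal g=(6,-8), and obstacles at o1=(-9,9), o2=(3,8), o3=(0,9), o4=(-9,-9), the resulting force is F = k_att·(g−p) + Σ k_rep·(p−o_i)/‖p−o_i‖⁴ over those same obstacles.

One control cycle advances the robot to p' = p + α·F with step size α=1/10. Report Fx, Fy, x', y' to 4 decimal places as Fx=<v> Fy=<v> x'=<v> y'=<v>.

F_att = 3/2·(g−p) = 3/2·(18,-13) = (27.0000,-19.5000)
o1: d²=25 ≤ ρ²=64; F_rep = 24·(-3,-4)/25² = (-0.1152,-0.1536)
o2: d²=234 > ρ²=64 → inactive
o3: d²=160 > ρ²=64 → inactive
o4: d²=205 > ρ²=64 → inactive
F = F_att + ΣF_rep = (26.8848,-19.6536)
p' = p + 1/10·F = (-9.3115,3.0346)

Fx=26.8848 Fy=-19.6536 x'=-9.3115 y'=3.0346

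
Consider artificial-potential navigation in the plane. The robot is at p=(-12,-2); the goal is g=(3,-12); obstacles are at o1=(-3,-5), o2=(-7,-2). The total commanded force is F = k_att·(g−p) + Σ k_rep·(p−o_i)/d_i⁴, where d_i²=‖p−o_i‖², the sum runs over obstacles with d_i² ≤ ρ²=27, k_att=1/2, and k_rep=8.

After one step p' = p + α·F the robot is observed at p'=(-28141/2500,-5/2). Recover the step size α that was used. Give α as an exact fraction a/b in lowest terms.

F_att = 1/2·(g−p) = 1/2·(15,-10) = (7.5000,-5.0000)
o1: d²=90 > ρ²=27 → inactive
o2: d²=25 ≤ ρ²=27; F_rep = 8·(-5,0)/25² = (-0.0640,0.0000)
F = F_att + ΣF_rep = (7.4360,-5.0000)
Δp = p'−p = (0.7436,-0.5000); α = Δx/Fx = (1859/2500) / (1859/250) = 1/10
check: Δy/Fy = (-1/2) / (-5) = 1/10 ✓

α = 1/10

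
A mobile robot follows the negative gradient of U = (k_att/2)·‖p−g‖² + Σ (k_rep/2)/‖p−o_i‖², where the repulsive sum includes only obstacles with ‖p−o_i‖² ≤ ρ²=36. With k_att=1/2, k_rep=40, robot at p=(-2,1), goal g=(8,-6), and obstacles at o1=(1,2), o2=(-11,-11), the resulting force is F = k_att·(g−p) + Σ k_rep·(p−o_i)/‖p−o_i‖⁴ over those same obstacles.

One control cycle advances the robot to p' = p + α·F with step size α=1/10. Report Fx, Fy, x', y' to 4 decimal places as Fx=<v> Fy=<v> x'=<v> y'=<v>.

Fx=3.8000 Fy=-3.9000 x'=-1.6200 y'=0.6100

F_att = 1/2·(g−p) = 1/2·(10,-7) = (5.0000,-3.5000)
o1: d²=10 ≤ ρ²=36; F_rep = 40·(-3,-1)/10² = (-1.2000,-0.4000)
o2: d²=225 > ρ²=36 → inactive
F = F_att + ΣF_rep = (3.8000,-3.9000)
p' = p + 1/10·F = (-1.6200,0.6100)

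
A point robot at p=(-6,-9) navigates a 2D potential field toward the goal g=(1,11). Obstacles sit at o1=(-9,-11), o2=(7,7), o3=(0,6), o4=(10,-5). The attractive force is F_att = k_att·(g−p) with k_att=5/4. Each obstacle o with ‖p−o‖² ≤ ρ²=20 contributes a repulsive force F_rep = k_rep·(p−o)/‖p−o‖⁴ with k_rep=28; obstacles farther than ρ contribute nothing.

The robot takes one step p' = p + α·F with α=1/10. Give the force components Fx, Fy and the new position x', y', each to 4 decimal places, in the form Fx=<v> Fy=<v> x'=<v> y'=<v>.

Fx=9.2470 Fy=25.3314 x'=-5.0753 y'=-6.4669

F_att = 5/4·(g−p) = 5/4·(7,20) = (8.7500,25.0000)
o1: d²=13 ≤ ρ²=20; F_rep = 28·(3,2)/13² = (0.4970,0.3314)
o2: d²=425 > ρ²=20 → inactive
o3: d²=261 > ρ²=20 → inactive
o4: d²=272 > ρ²=20 → inactive
F = F_att + ΣF_rep = (9.2470,25.3314)
p' = p + 1/10·F = (-5.0753,-6.4669)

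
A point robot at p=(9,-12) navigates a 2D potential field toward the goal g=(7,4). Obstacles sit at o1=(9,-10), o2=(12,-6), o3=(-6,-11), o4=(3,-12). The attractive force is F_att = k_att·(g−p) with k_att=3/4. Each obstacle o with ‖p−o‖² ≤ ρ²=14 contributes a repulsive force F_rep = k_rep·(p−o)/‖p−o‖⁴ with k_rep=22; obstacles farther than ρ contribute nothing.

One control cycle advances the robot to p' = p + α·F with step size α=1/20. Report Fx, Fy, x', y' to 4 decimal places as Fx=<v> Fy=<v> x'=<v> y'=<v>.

Fx=-1.5000 Fy=9.2500 x'=8.9250 y'=-11.5375

F_att = 3/4·(g−p) = 3/4·(-2,16) = (-1.5000,12.0000)
o1: d²=4 ≤ ρ²=14; F_rep = 22·(0,-2)/4² = (0.0000,-2.7500)
o2: d²=45 > ρ²=14 → inactive
o3: d²=226 > ρ²=14 → inactive
o4: d²=36 > ρ²=14 → inactive
F = F_att + ΣF_rep = (-1.5000,9.2500)
p' = p + 1/20·F = (8.9250,-11.5375)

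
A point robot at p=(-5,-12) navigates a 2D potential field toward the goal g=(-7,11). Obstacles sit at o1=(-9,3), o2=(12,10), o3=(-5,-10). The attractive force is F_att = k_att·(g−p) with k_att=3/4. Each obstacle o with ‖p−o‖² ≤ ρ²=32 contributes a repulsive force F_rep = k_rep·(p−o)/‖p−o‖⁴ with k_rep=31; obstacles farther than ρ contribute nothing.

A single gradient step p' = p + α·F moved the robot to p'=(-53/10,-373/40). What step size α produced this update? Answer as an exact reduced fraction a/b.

α = 1/5

F_att = 3/4·(g−p) = 3/4·(-2,23) = (-1.5000,17.2500)
o1: d²=241 > ρ²=32 → inactive
o2: d²=773 > ρ²=32 → inactive
o3: d²=4 ≤ ρ²=32; F_rep = 31·(0,-2)/4² = (0.0000,-3.8750)
F = F_att + ΣF_rep = (-1.5000,13.3750)
Δp = p'−p = (-0.3000,2.6750); α = Δx/Fx = (-3/10) / (-3/2) = 1/5
check: Δy/Fy = (107/40) / (107/8) = 1/5 ✓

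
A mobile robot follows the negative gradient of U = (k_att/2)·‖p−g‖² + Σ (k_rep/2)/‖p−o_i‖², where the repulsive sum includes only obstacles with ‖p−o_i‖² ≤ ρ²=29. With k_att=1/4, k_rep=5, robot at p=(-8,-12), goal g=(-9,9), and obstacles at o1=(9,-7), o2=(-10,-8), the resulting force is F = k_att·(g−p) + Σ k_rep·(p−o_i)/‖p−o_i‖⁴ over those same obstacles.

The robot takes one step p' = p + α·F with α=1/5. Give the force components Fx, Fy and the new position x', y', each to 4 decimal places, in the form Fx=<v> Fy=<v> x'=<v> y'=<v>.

Fx=-0.2250 Fy=5.2000 x'=-8.0450 y'=-10.9600

F_att = 1/4·(g−p) = 1/4·(-1,21) = (-0.2500,5.2500)
o1: d²=314 > ρ²=29 → inactive
o2: d²=20 ≤ ρ²=29; F_rep = 5·(2,-4)/20² = (0.0250,-0.0500)
F = F_att + ΣF_rep = (-0.2250,5.2000)
p' = p + 1/5·F = (-8.0450,-10.9600)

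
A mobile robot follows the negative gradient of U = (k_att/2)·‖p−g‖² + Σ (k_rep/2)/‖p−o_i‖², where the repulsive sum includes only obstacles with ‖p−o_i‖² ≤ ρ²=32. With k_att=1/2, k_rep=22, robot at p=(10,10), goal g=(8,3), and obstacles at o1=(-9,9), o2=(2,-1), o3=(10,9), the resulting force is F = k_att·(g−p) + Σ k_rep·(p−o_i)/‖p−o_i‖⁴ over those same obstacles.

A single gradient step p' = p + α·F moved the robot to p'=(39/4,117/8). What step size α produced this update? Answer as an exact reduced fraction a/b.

F_att = 1/2·(g−p) = 1/2·(-2,-7) = (-1.0000,-3.5000)
o1: d²=362 > ρ²=32 → inactive
o2: d²=185 > ρ²=32 → inactive
o3: d²=1 ≤ ρ²=32; F_rep = 22·(0,1)/1² = (0.0000,22.0000)
F = F_att + ΣF_rep = (-1.0000,18.5000)
Δp = p'−p = (-0.2500,4.6250); α = Δx/Fx = (-1/4) / (-1) = 1/4
check: Δy/Fy = (37/8) / (37/2) = 1/4 ✓

α = 1/4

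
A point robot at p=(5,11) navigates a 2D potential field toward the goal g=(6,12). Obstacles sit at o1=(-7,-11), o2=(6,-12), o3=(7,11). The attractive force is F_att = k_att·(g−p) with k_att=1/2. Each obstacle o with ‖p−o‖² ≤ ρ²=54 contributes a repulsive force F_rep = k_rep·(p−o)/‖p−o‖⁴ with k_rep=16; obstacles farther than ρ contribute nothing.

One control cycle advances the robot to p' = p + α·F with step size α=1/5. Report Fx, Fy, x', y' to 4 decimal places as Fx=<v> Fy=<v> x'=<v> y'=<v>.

Fx=-1.5000 Fy=0.5000 x'=4.7000 y'=11.1000

F_att = 1/2·(g−p) = 1/2·(1,1) = (0.5000,0.5000)
o1: d²=628 > ρ²=54 → inactive
o2: d²=530 > ρ²=54 → inactive
o3: d²=4 ≤ ρ²=54; F_rep = 16·(-2,0)/4² = (-2.0000,0.0000)
F = F_att + ΣF_rep = (-1.5000,0.5000)
p' = p + 1/5·F = (4.7000,11.1000)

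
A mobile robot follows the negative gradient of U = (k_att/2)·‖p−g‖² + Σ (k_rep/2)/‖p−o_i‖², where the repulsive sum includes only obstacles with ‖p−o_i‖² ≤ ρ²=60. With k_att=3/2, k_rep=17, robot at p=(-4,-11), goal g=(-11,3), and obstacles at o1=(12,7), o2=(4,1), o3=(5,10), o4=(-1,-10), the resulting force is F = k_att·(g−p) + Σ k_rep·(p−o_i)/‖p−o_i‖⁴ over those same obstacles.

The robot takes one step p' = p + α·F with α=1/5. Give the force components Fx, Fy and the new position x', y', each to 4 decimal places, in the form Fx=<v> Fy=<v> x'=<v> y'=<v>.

Fx=-11.0100 Fy=20.8300 x'=-6.2020 y'=-6.8340

F_att = 3/2·(g−p) = 3/2·(-7,14) = (-10.5000,21.0000)
o1: d²=580 > ρ²=60 → inactive
o2: d²=208 > ρ²=60 → inactive
o3: d²=522 > ρ²=60 → inactive
o4: d²=10 ≤ ρ²=60; F_rep = 17·(-3,-1)/10² = (-0.5100,-0.1700)
F = F_att + ΣF_rep = (-11.0100,20.8300)
p' = p + 1/5·F = (-6.2020,-6.8340)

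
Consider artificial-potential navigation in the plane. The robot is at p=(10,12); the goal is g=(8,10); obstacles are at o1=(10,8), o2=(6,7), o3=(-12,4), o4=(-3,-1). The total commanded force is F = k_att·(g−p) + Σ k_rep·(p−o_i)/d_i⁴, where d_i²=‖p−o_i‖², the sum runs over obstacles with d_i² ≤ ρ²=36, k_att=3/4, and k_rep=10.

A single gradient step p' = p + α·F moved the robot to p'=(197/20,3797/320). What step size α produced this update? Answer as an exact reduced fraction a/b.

F_att = 3/4·(g−p) = 3/4·(-2,-2) = (-1.5000,-1.5000)
o1: d²=16 ≤ ρ²=36; F_rep = 10·(0,4)/16² = (0.0000,0.1562)
o2: d²=41 > ρ²=36 → inactive
o3: d²=548 > ρ²=36 → inactive
o4: d²=338 > ρ²=36 → inactive
F = F_att + ΣF_rep = (-1.5000,-1.3438)
Δp = p'−p = (-0.1500,-0.1344); α = Δx/Fx = (-3/20) / (-3/2) = 1/10
check: Δy/Fy = (-43/320) / (-43/32) = 1/10 ✓

α = 1/10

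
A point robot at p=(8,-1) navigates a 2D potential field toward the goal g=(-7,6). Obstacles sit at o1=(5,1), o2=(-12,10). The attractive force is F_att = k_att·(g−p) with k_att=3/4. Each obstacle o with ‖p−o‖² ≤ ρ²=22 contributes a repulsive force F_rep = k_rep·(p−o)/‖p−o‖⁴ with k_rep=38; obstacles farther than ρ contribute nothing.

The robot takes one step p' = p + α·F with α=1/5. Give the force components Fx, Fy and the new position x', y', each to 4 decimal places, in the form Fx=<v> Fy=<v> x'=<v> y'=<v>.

F_att = 3/4·(g−p) = 3/4·(-15,7) = (-11.2500,5.2500)
o1: d²=13 ≤ ρ²=22; F_rep = 38·(3,-2)/13² = (0.6746,-0.4497)
o2: d²=521 > ρ²=22 → inactive
F = F_att + ΣF_rep = (-10.5754,4.8003)
p' = p + 1/5·F = (5.8849,-0.0399)

Fx=-10.5754 Fy=4.8003 x'=5.8849 y'=-0.0399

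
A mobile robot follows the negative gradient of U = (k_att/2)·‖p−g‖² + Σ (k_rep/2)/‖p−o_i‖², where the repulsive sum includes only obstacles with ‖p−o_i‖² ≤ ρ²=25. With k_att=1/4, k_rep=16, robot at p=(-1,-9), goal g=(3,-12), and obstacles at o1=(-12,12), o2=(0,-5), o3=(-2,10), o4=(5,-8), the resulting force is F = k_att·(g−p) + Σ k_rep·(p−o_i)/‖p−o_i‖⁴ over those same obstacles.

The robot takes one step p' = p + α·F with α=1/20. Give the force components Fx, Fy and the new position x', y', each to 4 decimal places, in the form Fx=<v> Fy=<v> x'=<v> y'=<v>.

Fx=0.9446 Fy=-0.9715 x'=-0.9528 y'=-9.0486

F_att = 1/4·(g−p) = 1/4·(4,-3) = (1.0000,-0.7500)
o1: d²=562 > ρ²=25 → inactive
o2: d²=17 ≤ ρ²=25; F_rep = 16·(-1,-4)/17² = (-0.0554,-0.2215)
o3: d²=362 > ρ²=25 → inactive
o4: d²=37 > ρ²=25 → inactive
F = F_att + ΣF_rep = (0.9446,-0.9715)
p' = p + 1/20·F = (-0.9528,-9.0486)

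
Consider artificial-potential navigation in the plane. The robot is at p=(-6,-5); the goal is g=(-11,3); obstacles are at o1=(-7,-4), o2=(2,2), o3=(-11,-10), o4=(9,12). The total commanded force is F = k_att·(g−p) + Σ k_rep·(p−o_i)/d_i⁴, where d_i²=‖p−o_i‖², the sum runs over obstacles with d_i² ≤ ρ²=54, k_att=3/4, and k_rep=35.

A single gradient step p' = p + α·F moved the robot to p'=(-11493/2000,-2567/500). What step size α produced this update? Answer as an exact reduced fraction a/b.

F_att = 3/4·(g−p) = 3/4·(-5,8) = (-3.7500,6.0000)
o1: d²=2 ≤ ρ²=54; F_rep = 35·(1,-1)/2² = (8.7500,-8.7500)
o2: d²=113 > ρ²=54 → inactive
o3: d²=50 ≤ ρ²=54; F_rep = 35·(5,5)/50² = (0.0700,0.0700)
o4: d²=514 > ρ²=54 → inactive
F = F_att + ΣF_rep = (5.0700,-2.6800)
Δp = p'−p = (0.2535,-0.1340); α = Δx/Fx = (507/2000) / (507/100) = 1/20
check: Δy/Fy = (-67/500) / (-67/25) = 1/20 ✓

α = 1/20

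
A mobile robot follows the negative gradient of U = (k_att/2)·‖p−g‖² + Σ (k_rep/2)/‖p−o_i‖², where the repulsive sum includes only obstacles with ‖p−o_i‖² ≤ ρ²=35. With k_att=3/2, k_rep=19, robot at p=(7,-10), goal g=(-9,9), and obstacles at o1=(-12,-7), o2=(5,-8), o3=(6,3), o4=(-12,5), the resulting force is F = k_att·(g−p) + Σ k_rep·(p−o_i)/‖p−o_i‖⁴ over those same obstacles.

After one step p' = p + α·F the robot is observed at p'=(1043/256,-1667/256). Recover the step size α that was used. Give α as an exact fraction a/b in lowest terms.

α = 1/8

F_att = 3/2·(g−p) = 3/2·(-16,19) = (-24.0000,28.5000)
o1: d²=370 > ρ²=35 → inactive
o2: d²=8 ≤ ρ²=35; F_rep = 19·(2,-2)/8² = (0.5938,-0.5938)
o3: d²=170 > ρ²=35 → inactive
o4: d²=586 > ρ²=35 → inactive
F = F_att + ΣF_rep = (-23.4062,27.9062)
Δp = p'−p = (-2.9258,3.4883); α = Δx/Fx = (-749/256) / (-749/32) = 1/8
check: Δy/Fy = (893/256) / (893/32) = 1/8 ✓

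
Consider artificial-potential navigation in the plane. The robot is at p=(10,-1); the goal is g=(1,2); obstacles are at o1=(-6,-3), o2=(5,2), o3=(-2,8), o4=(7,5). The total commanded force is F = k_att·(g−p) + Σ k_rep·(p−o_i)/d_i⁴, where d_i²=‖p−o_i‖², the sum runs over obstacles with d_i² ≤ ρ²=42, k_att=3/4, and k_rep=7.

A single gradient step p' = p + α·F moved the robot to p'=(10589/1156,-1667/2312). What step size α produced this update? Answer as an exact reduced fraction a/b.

α = 1/8

F_att = 3/4·(g−p) = 3/4·(-9,3) = (-6.7500,2.2500)
o1: d²=260 > ρ²=42 → inactive
o2: d²=34 ≤ ρ²=42; F_rep = 7·(5,-3)/34² = (0.0303,-0.0182)
o3: d²=225 > ρ²=42 → inactive
o4: d²=45 > ρ²=42 → inactive
F = F_att + ΣF_rep = (-6.7197,2.2318)
Δp = p'−p = (-0.8400,0.2790); α = Δx/Fx = (-971/1156) / (-1942/289) = 1/8
check: Δy/Fy = (645/2312) / (645/289) = 1/8 ✓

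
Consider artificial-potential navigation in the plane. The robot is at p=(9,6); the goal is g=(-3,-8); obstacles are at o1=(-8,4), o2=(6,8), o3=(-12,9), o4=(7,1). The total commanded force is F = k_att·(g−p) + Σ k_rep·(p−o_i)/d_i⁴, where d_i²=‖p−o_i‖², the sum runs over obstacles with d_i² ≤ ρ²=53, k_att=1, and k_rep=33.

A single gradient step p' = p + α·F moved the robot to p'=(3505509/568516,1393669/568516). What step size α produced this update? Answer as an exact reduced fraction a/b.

α = 1/4

F_att = 1·(g−p) = 1·(-12,-14) = (-12.0000,-14.0000)
o1: d²=293 > ρ²=53 → inactive
o2: d²=13 ≤ ρ²=53; F_rep = 33·(3,-2)/13² = (0.5858,-0.3905)
o3: d²=450 > ρ²=53 → inactive
o4: d²=29 ≤ ρ²=53; F_rep = 33·(2,5)/29² = (0.0785,0.1962)
F = F_att + ΣF_rep = (-11.3357,-14.1943)
Δp = p'−p = (-2.8339,-3.5486); α = Δx/Fx = (-1611135/568516) / (-1611135/142129) = 1/4
check: Δy/Fy = (-2017427/568516) / (-2017427/142129) = 1/4 ✓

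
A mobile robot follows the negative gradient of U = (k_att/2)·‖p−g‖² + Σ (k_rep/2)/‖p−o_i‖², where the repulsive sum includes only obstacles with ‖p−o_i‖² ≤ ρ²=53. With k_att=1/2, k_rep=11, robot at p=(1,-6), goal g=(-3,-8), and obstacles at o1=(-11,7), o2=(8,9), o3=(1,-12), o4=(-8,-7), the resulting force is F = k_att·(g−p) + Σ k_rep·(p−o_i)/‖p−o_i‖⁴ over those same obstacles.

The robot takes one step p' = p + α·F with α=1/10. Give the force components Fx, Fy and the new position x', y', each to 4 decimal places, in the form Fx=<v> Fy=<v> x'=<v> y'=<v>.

Fx=-2.0000 Fy=-0.9491 x'=0.8000 y'=-6.0949

F_att = 1/2·(g−p) = 1/2·(-4,-2) = (-2.0000,-1.0000)
o1: d²=313 > ρ²=53 → inactive
o2: d²=274 > ρ²=53 → inactive
o3: d²=36 ≤ ρ²=53; F_rep = 11·(0,6)/36² = (0.0000,0.0509)
o4: d²=82 > ρ²=53 → inactive
F = F_att + ΣF_rep = (-2.0000,-0.9491)
p' = p + 1/10·F = (0.8000,-6.0949)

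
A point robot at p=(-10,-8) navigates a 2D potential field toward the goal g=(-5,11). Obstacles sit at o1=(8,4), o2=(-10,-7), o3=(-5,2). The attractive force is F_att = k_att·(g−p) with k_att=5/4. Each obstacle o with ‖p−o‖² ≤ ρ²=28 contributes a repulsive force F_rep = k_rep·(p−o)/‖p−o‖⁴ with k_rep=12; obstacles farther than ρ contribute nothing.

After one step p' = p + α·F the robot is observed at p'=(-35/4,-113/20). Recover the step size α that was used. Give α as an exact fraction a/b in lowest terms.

F_att = 5/4·(g−p) = 5/4·(5,19) = (6.2500,23.7500)
o1: d²=468 > ρ²=28 → inactive
o2: d²=1 ≤ ρ²=28; F_rep = 12·(0,-1)/1² = (0.0000,-12.0000)
o3: d²=125 > ρ²=28 → inactive
F = F_att + ΣF_rep = (6.2500,11.7500)
Δp = p'−p = (1.2500,2.3500); α = Δx/Fx = (5/4) / (25/4) = 1/5
check: Δy/Fy = (47/20) / (47/4) = 1/5 ✓

α = 1/5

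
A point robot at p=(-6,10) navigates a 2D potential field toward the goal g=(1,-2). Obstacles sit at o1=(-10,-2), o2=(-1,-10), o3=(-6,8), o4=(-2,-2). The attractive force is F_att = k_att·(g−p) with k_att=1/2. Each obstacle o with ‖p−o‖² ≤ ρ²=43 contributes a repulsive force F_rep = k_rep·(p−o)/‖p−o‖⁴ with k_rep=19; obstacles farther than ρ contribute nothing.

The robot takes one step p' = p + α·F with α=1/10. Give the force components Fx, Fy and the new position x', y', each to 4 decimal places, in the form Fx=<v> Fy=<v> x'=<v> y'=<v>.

F_att = 1/2·(g−p) = 1/2·(7,-12) = (3.5000,-6.0000)
o1: d²=160 > ρ²=43 → inactive
o2: d²=425 > ρ²=43 → inactive
o3: d²=4 ≤ ρ²=43; F_rep = 19·(0,2)/4² = (0.0000,2.3750)
o4: d²=160 > ρ²=43 → inactive
F = F_att + ΣF_rep = (3.5000,-3.6250)
p' = p + 1/10·F = (-5.6500,9.6375)

Fx=3.5000 Fy=-3.6250 x'=-5.6500 y'=9.6375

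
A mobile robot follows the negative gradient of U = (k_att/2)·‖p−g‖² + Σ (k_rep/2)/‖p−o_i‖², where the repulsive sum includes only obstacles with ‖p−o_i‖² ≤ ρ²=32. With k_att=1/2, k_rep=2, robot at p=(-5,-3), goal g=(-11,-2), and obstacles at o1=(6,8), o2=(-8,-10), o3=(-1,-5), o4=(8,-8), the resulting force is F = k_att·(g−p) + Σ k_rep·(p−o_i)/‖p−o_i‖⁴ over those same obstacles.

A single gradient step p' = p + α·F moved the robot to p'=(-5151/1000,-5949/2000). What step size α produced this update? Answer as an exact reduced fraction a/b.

F_att = 1/2·(g−p) = 1/2·(-6,1) = (-3.0000,0.5000)
o1: d²=242 > ρ²=32 → inactive
o2: d²=58 > ρ²=32 → inactive
o3: d²=20 ≤ ρ²=32; F_rep = 2·(-4,2)/20² = (-0.0200,0.0100)
o4: d²=194 > ρ²=32 → inactive
F = F_att + ΣF_rep = (-3.0200,0.5100)
Δp = p'−p = (-0.1510,0.0255); α = Δx/Fx = (-151/1000) / (-151/50) = 1/20
check: Δy/Fy = (51/2000) / (51/100) = 1/20 ✓

α = 1/20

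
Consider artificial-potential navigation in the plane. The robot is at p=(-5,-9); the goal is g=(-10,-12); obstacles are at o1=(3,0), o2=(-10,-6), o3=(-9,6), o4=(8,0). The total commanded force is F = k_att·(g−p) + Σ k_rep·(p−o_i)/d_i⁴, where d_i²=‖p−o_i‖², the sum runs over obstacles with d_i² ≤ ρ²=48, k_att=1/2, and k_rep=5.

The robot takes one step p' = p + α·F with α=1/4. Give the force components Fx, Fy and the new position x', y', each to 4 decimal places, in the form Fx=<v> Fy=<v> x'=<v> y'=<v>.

F_att = 1/2·(g−p) = 1/2·(-5,-3) = (-2.5000,-1.5000)
o1: d²=145 > ρ²=48 → inactive
o2: d²=34 ≤ ρ²=48; F_rep = 5·(5,-3)/34² = (0.0216,-0.0130)
o3: d²=241 > ρ²=48 → inactive
o4: d²=250 > ρ²=48 → inactive
F = F_att + ΣF_rep = (-2.4784,-1.5130)
p' = p + 1/4·F = (-5.6196,-9.3782)

Fx=-2.4784 Fy=-1.5130 x'=-5.6196 y'=-9.3782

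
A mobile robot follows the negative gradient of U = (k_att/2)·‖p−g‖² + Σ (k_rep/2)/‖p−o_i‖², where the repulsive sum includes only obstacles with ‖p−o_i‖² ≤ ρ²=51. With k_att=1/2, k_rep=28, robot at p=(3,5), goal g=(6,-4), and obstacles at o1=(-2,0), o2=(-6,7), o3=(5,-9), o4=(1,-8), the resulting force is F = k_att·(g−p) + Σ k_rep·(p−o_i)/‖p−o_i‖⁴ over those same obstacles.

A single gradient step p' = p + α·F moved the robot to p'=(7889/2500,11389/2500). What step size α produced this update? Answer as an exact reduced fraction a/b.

α = 1/10

F_att = 1/2·(g−p) = 1/2·(3,-9) = (1.5000,-4.5000)
o1: d²=50 ≤ ρ²=51; F_rep = 28·(5,5)/50² = (0.0560,0.0560)
o2: d²=85 > ρ²=51 → inactive
o3: d²=200 > ρ²=51 → inactive
o4: d²=173 > ρ²=51 → inactive
F = F_att + ΣF_rep = (1.5560,-4.4440)
Δp = p'−p = (0.1556,-0.4444); α = Δx/Fx = (389/2500) / (389/250) = 1/10
check: Δy/Fy = (-1111/2500) / (-1111/250) = 1/10 ✓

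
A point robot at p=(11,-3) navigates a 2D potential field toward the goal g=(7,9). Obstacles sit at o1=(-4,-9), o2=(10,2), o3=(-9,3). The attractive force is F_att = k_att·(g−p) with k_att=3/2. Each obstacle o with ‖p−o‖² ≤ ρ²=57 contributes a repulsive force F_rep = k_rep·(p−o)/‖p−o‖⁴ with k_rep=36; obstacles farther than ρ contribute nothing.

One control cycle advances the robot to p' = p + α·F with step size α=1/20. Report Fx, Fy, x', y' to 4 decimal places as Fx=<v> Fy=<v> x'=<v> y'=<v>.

Fx=-5.9467 Fy=17.7337 x'=10.7027 y'=-2.1133

F_att = 3/2·(g−p) = 3/2·(-4,12) = (-6.0000,18.0000)
o1: d²=261 > ρ²=57 → inactive
o2: d²=26 ≤ ρ²=57; F_rep = 36·(1,-5)/26² = (0.0533,-0.2663)
o3: d²=436 > ρ²=57 → inactive
F = F_att + ΣF_rep = (-5.9467,17.7337)
p' = p + 1/20·F = (10.7027,-2.1133)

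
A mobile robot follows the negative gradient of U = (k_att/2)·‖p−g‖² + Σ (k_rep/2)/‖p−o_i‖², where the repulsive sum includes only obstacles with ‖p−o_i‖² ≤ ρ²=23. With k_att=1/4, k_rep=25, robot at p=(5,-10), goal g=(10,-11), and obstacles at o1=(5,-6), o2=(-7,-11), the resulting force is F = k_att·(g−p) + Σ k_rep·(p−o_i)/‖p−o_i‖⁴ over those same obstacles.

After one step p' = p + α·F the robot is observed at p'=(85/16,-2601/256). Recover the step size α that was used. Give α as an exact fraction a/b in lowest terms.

α = 1/4

F_att = 1/4·(g−p) = 1/4·(5,-1) = (1.2500,-0.2500)
o1: d²=16 ≤ ρ²=23; F_rep = 25·(0,-4)/16² = (0.0000,-0.3906)
o2: d²=145 > ρ²=23 → inactive
F = F_att + ΣF_rep = (1.2500,-0.6406)
Δp = p'−p = (0.3125,-0.1602); α = Δx/Fx = (5/16) / (5/4) = 1/4
check: Δy/Fy = (-41/256) / (-41/64) = 1/4 ✓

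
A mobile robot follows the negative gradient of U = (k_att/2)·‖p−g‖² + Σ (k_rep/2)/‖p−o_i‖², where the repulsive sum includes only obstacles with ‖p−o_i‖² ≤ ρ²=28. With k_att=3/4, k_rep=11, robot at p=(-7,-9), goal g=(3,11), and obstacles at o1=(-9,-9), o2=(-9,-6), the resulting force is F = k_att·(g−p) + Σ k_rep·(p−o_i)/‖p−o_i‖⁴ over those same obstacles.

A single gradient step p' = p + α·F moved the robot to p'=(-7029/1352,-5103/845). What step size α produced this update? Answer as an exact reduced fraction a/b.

α = 1/5

F_att = 3/4·(g−p) = 3/4·(10,20) = (7.5000,15.0000)
o1: d²=4 ≤ ρ²=28; F_rep = 11·(2,0)/4² = (1.3750,0.0000)
o2: d²=13 ≤ ρ²=28; F_rep = 11·(2,-3)/13² = (0.1302,-0.1953)
F = F_att + ΣF_rep = (9.0052,14.8047)
Δp = p'−p = (1.8010,2.9609); α = Δx/Fx = (2435/1352) / (12175/1352) = 1/5
check: Δy/Fy = (2502/845) / (2502/169) = 1/5 ✓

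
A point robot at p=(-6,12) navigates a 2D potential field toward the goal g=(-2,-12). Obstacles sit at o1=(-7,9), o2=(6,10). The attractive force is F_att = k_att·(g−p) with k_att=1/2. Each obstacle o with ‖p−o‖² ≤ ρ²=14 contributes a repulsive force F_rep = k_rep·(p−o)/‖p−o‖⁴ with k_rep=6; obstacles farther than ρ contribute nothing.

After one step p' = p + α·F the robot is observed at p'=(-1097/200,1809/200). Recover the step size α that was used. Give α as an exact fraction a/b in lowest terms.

α = 1/4

F_att = 1/2·(g−p) = 1/2·(4,-24) = (2.0000,-12.0000)
o1: d²=10 ≤ ρ²=14; F_rep = 6·(1,3)/10² = (0.0600,0.1800)
o2: d²=148 > ρ²=14 → inactive
F = F_att + ΣF_rep = (2.0600,-11.8200)
Δp = p'−p = (0.5150,-2.9550); α = Δx/Fx = (103/200) / (103/50) = 1/4
check: Δy/Fy = (-591/200) / (-591/50) = 1/4 ✓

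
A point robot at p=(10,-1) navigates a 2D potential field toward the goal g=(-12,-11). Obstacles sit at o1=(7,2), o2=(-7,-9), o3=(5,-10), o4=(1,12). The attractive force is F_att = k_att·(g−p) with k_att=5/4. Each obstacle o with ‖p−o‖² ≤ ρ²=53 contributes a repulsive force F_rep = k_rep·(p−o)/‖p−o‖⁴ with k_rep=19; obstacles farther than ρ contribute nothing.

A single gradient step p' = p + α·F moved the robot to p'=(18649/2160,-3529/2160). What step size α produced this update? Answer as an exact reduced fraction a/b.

F_att = 5/4·(g−p) = 5/4·(-22,-10) = (-27.5000,-12.5000)
o1: d²=18 ≤ ρ²=53; F_rep = 19·(3,-3)/18² = (0.1759,-0.1759)
o2: d²=353 > ρ²=53 → inactive
o3: d²=106 > ρ²=53 → inactive
o4: d²=250 > ρ²=53 → inactive
F = F_att + ΣF_rep = (-27.3241,-12.6759)
Δp = p'−p = (-1.3662,-0.6338); α = Δx/Fx = (-2951/2160) / (-2951/108) = 1/20
check: Δy/Fy = (-1369/2160) / (-1369/108) = 1/20 ✓

α = 1/20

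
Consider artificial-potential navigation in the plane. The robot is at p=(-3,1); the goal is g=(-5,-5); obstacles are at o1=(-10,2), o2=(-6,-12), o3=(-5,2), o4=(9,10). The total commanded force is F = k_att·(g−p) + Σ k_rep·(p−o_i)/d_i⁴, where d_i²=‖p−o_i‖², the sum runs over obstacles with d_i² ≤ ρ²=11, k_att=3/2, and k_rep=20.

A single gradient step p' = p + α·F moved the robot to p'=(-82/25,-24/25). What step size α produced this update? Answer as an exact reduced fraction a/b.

α = 1/5

F_att = 3/2·(g−p) = 3/2·(-2,-6) = (-3.0000,-9.0000)
o1: d²=50 > ρ²=11 → inactive
o2: d²=178 > ρ²=11 → inactive
o3: d²=5 ≤ ρ²=11; F_rep = 20·(2,-1)/5² = (1.6000,-0.8000)
o4: d²=225 > ρ²=11 → inactive
F = F_att + ΣF_rep = (-1.4000,-9.8000)
Δp = p'−p = (-0.2800,-1.9600); α = Δx/Fx = (-7/25) / (-7/5) = 1/5
check: Δy/Fy = (-49/25) / (-49/5) = 1/5 ✓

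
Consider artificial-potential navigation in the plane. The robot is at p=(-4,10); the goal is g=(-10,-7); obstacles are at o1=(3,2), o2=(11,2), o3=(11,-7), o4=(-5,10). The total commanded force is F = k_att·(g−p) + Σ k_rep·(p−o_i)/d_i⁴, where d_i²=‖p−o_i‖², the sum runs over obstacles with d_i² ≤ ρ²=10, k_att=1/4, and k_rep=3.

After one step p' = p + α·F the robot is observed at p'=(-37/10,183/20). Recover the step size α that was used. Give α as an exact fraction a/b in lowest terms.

α = 1/5

F_att = 1/4·(g−p) = 1/4·(-6,-17) = (-1.5000,-4.2500)
o1: d²=113 > ρ²=10 → inactive
o2: d²=289 > ρ²=10 → inactive
o3: d²=514 > ρ²=10 → inactive
o4: d²=1 ≤ ρ²=10; F_rep = 3·(1,0)/1² = (3.0000,0.0000)
F = F_att + ΣF_rep = (1.5000,-4.2500)
Δp = p'−p = (0.3000,-0.8500); α = Δx/Fx = (3/10) / (3/2) = 1/5
check: Δy/Fy = (-17/20) / (-17/4) = 1/5 ✓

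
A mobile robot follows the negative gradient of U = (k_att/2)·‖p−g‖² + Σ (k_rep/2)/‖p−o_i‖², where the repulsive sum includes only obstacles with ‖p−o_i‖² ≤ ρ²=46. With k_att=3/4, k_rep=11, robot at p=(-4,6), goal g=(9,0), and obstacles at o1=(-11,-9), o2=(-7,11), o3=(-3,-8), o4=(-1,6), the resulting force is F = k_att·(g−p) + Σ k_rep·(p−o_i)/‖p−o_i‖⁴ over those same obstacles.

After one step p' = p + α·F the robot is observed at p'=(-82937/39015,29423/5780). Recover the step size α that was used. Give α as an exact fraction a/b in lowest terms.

F_att = 3/4·(g−p) = 3/4·(13,-6) = (9.7500,-4.5000)
o1: d²=274 > ρ²=46 → inactive
o2: d²=34 ≤ ρ²=46; F_rep = 11·(3,-5)/34² = (0.0285,-0.0476)
o3: d²=197 > ρ²=46 → inactive
o4: d²=9 ≤ ρ²=46; F_rep = 11·(-3,0)/9² = (-0.4074,0.0000)
F = F_att + ΣF_rep = (9.3711,-4.5476)
Δp = p'−p = (1.8742,-0.9095); α = Δx/Fx = (73123/39015) / (73123/7803) = 1/5
check: Δy/Fy = (-5257/5780) / (-5257/1156) = 1/5 ✓

α = 1/5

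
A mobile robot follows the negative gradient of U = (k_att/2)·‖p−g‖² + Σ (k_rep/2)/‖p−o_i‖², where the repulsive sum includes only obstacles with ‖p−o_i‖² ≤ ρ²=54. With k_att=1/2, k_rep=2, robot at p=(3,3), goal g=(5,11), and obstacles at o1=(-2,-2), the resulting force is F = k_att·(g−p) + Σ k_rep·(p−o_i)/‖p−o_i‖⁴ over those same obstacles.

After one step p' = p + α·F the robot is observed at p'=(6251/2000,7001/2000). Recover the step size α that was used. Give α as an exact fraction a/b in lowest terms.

α = 1/8

F_att = 1/2·(g−p) = 1/2·(2,8) = (1.0000,4.0000)
o1: d²=50 ≤ ρ²=54; F_rep = 2·(5,5)/50² = (0.0040,0.0040)
F = F_att + ΣF_rep = (1.0040,4.0040)
Δp = p'−p = (0.1255,0.5005); α = Δx/Fx = (251/2000) / (251/250) = 1/8
check: Δy/Fy = (1001/2000) / (1001/250) = 1/8 ✓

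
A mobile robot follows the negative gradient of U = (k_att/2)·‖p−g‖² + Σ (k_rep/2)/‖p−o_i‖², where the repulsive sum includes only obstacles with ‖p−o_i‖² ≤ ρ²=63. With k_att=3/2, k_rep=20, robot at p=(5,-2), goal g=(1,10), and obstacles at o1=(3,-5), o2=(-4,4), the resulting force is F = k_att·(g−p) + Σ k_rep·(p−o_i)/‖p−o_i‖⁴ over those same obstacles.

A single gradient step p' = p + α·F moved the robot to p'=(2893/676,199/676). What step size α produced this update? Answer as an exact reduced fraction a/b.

F_att = 3/2·(g−p) = 3/2·(-4,12) = (-6.0000,18.0000)
o1: d²=13 ≤ ρ²=63; F_rep = 20·(2,3)/13² = (0.2367,0.3550)
o2: d²=117 > ρ²=63 → inactive
F = F_att + ΣF_rep = (-5.7633,18.3550)
Δp = p'−p = (-0.7204,2.2944); α = Δx/Fx = (-487/676) / (-974/169) = 1/8
check: Δy/Fy = (1551/676) / (3102/169) = 1/8 ✓

α = 1/8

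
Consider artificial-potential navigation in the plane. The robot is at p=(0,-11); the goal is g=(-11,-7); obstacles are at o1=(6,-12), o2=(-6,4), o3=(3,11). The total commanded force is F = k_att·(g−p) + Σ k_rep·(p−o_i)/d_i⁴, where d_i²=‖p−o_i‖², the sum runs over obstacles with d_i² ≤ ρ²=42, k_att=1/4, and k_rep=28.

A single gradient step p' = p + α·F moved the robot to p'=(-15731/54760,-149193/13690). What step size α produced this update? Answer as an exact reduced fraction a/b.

F_att = 1/4·(g−p) = 1/4·(-11,4) = (-2.7500,1.0000)
o1: d²=37 ≤ ρ²=42; F_rep = 28·(-6,1)/37² = (-0.1227,0.0205)
o2: d²=261 > ρ²=42 → inactive
o3: d²=493 > ρ²=42 → inactive
F = F_att + ΣF_rep = (-2.8727,1.0205)
Δp = p'−p = (-0.2873,0.1020); α = Δx/Fx = (-15731/54760) / (-15731/5476) = 1/10
check: Δy/Fy = (1397/13690) / (1397/1369) = 1/10 ✓

α = 1/10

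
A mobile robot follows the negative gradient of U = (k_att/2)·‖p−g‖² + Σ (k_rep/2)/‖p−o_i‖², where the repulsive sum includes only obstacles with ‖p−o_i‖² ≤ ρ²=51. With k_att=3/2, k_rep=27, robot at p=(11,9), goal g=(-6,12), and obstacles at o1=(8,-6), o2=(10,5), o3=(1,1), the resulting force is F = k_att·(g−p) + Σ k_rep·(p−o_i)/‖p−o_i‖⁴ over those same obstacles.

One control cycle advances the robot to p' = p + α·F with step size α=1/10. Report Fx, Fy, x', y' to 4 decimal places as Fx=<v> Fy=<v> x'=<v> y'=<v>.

Fx=-25.4066 Fy=4.8737 x'=8.4593 y'=9.4874

F_att = 3/2·(g−p) = 3/2·(-17,3) = (-25.5000,4.5000)
o1: d²=234 > ρ²=51 → inactive
o2: d²=17 ≤ ρ²=51; F_rep = 27·(1,4)/17² = (0.0934,0.3737)
o3: d²=164 > ρ²=51 → inactive
F = F_att + ΣF_rep = (-25.4066,4.8737)
p' = p + 1/10·F = (8.4593,9.4874)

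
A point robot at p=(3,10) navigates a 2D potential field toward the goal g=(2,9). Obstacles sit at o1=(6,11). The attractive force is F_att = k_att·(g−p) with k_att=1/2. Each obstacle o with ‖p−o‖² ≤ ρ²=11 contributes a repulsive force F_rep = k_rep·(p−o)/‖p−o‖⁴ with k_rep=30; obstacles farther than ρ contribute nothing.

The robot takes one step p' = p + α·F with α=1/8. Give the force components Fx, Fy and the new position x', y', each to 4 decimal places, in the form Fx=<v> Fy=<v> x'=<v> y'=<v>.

F_att = 1/2·(g−p) = 1/2·(-1,-1) = (-0.5000,-0.5000)
o1: d²=10 ≤ ρ²=11; F_rep = 30·(-3,-1)/10² = (-0.9000,-0.3000)
F = F_att + ΣF_rep = (-1.4000,-0.8000)
p' = p + 1/8·F = (2.8250,9.9000)

Fx=-1.4000 Fy=-0.8000 x'=2.8250 y'=9.9000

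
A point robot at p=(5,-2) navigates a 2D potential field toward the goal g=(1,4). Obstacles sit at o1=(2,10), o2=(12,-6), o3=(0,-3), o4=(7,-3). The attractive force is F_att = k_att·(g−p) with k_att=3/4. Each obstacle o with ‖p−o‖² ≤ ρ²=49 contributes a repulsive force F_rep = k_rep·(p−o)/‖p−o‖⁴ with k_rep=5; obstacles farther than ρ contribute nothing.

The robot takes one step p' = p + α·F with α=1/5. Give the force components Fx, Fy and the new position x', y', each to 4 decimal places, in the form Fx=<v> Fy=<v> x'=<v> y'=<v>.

Fx=-3.3630 Fy=4.7074 x'=4.3274 y'=-1.0585

F_att = 3/4·(g−p) = 3/4·(-4,6) = (-3.0000,4.5000)
o1: d²=153 > ρ²=49 → inactive
o2: d²=65 > ρ²=49 → inactive
o3: d²=26 ≤ ρ²=49; F_rep = 5·(5,1)/26² = (0.0370,0.0074)
o4: d²=5 ≤ ρ²=49; F_rep = 5·(-2,1)/5² = (-0.4000,0.2000)
F = F_att + ΣF_rep = (-3.3630,4.7074)
p' = p + 1/5·F = (4.3274,-1.0585)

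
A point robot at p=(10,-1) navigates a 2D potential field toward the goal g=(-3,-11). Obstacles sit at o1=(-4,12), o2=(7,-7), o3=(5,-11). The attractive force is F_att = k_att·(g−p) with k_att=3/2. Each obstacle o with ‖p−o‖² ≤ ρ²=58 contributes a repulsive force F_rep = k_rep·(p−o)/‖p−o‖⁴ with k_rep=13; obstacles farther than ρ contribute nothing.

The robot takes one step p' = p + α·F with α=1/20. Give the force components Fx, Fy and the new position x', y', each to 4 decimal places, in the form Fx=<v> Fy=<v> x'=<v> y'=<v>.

Fx=-19.4807 Fy=-14.9615 x'=9.0260 y'=-1.7481

F_att = 3/2·(g−p) = 3/2·(-13,-10) = (-19.5000,-15.0000)
o1: d²=365 > ρ²=58 → inactive
o2: d²=45 ≤ ρ²=58; F_rep = 13·(3,6)/45² = (0.0193,0.0385)
o3: d²=125 > ρ²=58 → inactive
F = F_att + ΣF_rep = (-19.4807,-14.9615)
p' = p + 1/20·F = (9.0260,-1.7481)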